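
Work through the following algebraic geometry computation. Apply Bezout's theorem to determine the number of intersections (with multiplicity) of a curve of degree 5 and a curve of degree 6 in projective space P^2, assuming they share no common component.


Bezout's theorem states the intersection count equals the product of degrees.
Intersection count = 5 * 6 = 30

30


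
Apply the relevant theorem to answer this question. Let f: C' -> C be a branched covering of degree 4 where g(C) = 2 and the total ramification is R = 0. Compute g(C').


Riemann-Hurwitz formula: 2g' - 2 = d(2g - 2) + R
Given: d = 4, g = 2, R = 0
2g' - 2 = 4*(2*2 - 2) + 0
2g' - 2 = 4*2 + 0
2g' - 2 = 8 + 0 = 8
2g' = 10
g' = 5

5


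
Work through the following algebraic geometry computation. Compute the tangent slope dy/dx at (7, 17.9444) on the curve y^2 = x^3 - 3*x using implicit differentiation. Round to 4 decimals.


Using implicit differentiation of y^2 = x^3 - 3*x:
2y * dy/dx = 3x^2 - 3
dy/dx = (3x^2 - 3)/(2y)
Numerator: 3*7^2 - 3 = 144
Denominator: 2*17.9444 = 35.8888
dy/dx = 144/35.8888 = 4.0124

4.0124


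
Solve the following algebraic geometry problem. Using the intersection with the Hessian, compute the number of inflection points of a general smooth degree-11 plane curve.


For a general smooth plane curve C of degree d, the inflection points are
the intersection of C with its Hessian curve, which has degree 3(d-2).
By Bezout, the total intersection number is d * 3(d-2) = 11 * 27 = 297.
For a general curve every flex is ordinary, so each contributes
multiplicity 1 to C·Hess(C), and the number of distinct inflection
points is 3d(d-2).
Inflection points = 3*11*(11-2) = 3*11*9 = 297

297


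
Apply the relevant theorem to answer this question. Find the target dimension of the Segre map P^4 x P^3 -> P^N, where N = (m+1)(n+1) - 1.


The Segre embedding maps P^m x P^n into P^N via
all products of coordinates from each factor.
N = (m+1)(n+1) - 1
N = (4+1)(3+1) - 1
N = 5*4 - 1
N = 20 - 1 = 19

19


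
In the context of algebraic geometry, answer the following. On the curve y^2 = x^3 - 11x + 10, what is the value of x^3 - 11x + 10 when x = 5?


Compute x^3 - 11x + 10 at x = 5:
x^3 = 5^3 = 125
(-11)*x = (-11)*5 = -55
Sum: 125 - 55 + 10 = 80

80


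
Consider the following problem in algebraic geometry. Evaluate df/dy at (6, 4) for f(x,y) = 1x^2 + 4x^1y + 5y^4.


df/dy = 4*x^1 + 4*5*y^3
At (6,4): 4*6^1 + 4*5*4^3
= 24 + 1280
= 1304

1304


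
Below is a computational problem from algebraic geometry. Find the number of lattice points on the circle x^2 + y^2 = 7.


Systematically check integer values of x where x^2 <= 7.
For each valid x, check if 7 - x^2 is a perfect square.
Total integer solutions found: 0

0


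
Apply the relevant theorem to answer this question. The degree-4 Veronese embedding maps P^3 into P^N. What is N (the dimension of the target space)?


The Veronese embedding v_d: P^n -> P^N maps each point to all
degree-d monomials in n+1 homogeneous coordinates.
N = C(n+d, d) - 1
N = C(3+4, 4) - 1
N = C(7, 4) - 1
C(7, 4) = 35
N = 35 - 1 = 34

34


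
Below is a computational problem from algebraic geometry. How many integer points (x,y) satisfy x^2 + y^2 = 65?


Systematically check integer values of x where x^2 <= 65.
For each valid x, check if 65 - x^2 is a perfect square.
x=1: 65 - 1 = 64, sqrt = 8 (valid)
x=4: 65 - 16 = 49, sqrt = 7 (valid)
x=7: 65 - 49 = 16, sqrt = 4 (valid)
x=8: 65 - 64 = 1, sqrt = 1 (valid)
Total integer solutions found: 16

16


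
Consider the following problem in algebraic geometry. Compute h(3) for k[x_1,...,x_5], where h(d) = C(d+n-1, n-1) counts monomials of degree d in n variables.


The Hilbert function for the polynomial ring in 5 variables is:
h(d) = C(d+n-1, n-1)
h(3) = C(3+5-1, 5-1) = C(7, 4)
= 7! / (4! * 3!)
= 35

35


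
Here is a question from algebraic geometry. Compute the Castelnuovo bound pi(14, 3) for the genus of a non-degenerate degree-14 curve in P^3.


Castelnuovo's bound: write d - 1 = m(r-1) + epsilon with 0 <= epsilon < r-1.
d - 1 = 14 - 1 = 13
r - 1 = 3 - 1 = 2
13 = 6*2 + 1, so m = 6, epsilon = 1
pi(d, r) = m(m-1)(r-1)/2 + m*epsilon
= 6*5*2/2 + 6*1
= 60/2 + 6
= 30 + 6 = 36

36


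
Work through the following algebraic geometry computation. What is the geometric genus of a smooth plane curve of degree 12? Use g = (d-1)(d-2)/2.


Using the genus formula for smooth plane curves:
g = (d-1)(d-2)/2
g = (12-1)(12-2)/2
g = 11*10/2
g = 110/2 = 55

55


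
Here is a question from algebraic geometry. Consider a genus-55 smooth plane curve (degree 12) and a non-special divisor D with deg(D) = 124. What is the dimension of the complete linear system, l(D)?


First, compute the genus of a smooth plane curve of degree 12:
g = (d-1)(d-2)/2 = (12-1)(12-2)/2 = 55
For a non-special divisor D (i.e., h^1(D) = 0), Riemann-Roch gives:
l(D) = deg(D) - g + 1
Since deg(D) = 124 >= 2g - 1 = 109, D is non-special.
l(D) = 124 - 55 + 1 = 70

70


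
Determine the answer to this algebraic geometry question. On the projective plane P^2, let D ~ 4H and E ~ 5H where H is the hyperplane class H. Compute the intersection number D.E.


Using bilinearity of the intersection pairing on the projective plane P^2:
(aH).(bH) = ab * (H.H)
We have H^2 = 1 (Bezout).
D.E = (4H).(5H) = 4*5*1
= 20*1
= 20

20


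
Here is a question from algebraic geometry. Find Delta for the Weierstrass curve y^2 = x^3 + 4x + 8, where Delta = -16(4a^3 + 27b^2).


Compute each component:
4a^3 = 4*4^3 = 4*64 = 256
27b^2 = 27*8^2 = 27*64 = 1728
4a^3 + 27b^2 = 256 + 1728 = 1984
Delta = -16*1984 = -31744

-31744


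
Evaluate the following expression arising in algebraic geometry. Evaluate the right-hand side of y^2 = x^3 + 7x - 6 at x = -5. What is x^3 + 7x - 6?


Compute x^3 + 7x - 6 at x = -5:
x^3 = (-5)^3 = -125
7*x = 7*(-5) = -35
Sum: -125 - 35 - 6 = -166

-166


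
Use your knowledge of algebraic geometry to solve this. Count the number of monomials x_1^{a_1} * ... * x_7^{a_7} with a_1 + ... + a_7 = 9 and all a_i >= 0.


The number of degree-9 monomials in 7 variables is C(d+n-1, n-1).
= C(9+7-1, 7-1) = C(15, 6)
= 5005

5005


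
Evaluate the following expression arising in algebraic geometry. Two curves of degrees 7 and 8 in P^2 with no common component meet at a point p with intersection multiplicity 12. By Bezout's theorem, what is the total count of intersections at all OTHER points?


By Bezout's theorem, the total intersection number is d1 * d2.
Total = 7 * 8 = 56
Intersection multiplicity at p = 12
Remaining intersections = 56 - 12 = 44

44


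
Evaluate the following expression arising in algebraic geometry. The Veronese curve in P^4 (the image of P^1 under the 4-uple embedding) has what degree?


The rational normal curve in P^4 is the image of P^1 under the 4-uple Veronese.
A general hyperplane in P^4 pulls back to a degree-4 form on P^1, which has 4 zeros,
so the curve meets a general hyperplane in 4 points. Degree = 4.

4


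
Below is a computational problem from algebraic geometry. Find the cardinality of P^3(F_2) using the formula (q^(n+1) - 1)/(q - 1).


P^3(F_2) has (q^(n+1) - 1)/(q - 1) points.
= 2^3 + 2^2 + 2^1 + 2^0
= 8 + 4 + 2 + 1
= 15

15


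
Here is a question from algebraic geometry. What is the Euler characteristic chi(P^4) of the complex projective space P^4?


The complex projective space P^4 has one cell in each even real dimension 0, 2, ..., 8.
The cohomology groups are H^{2k}(P^4) = Z for k = 0,...,4, and 0 otherwise.
Euler characteristic = sum of Betti numbers = 1 per even-dimensional cohomology group.
chi(P^4) = 4 + 1 = 5

5


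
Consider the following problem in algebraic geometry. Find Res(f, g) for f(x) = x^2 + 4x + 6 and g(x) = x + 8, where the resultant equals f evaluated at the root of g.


For Res(f, x - c), we evaluate f at x = c.
f(-8) = (-8)^2 + 4*(-8) + 6
= 64 - 32 + 6
= 32 + 6 = 38
Res(f, g) = 38

38


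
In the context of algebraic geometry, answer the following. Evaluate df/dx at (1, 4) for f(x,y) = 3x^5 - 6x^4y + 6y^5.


df/dx = 5*3*x^4 + 4*(-6)*x^3*y
At (1,4): 5*3*1^4 + 4*(-6)*1^3*4
= 15 - 96
= -81

-81


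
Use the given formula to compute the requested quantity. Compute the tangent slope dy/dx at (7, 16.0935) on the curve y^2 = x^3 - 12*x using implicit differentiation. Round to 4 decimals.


Using implicit differentiation of y^2 = x^3 - 12*x:
2y * dy/dx = 3x^2 - 12
dy/dx = (3x^2 - 12)/(2y)
Numerator: 3*7^2 - 12 = 135
Denominator: 2*16.0935 = 32.187
dy/dx = 135/32.187 = 4.1942

4.1942


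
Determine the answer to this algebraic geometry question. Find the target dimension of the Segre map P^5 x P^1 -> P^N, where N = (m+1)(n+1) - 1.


The Segre embedding maps P^m x P^n into P^N via
all products of coordinates from each factor.
N = (m+1)(n+1) - 1
N = (5+1)(1+1) - 1
N = 6*2 - 1
N = 12 - 1 = 11

11


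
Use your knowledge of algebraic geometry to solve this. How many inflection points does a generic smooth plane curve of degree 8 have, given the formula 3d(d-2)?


For a general smooth plane curve C of degree d, the inflection points are
the intersection of C with its Hessian curve, which has degree 3(d-2).
By Bezout, the total intersection number is d * 3(d-2) = 8 * 18 = 144.
For a general curve every flex is ordinary, so each contributes
multiplicity 1 to C·Hess(C), and the number of distinct inflection
points is 3d(d-2).
Inflection points = 3*8*(8-2) = 3*8*6 = 144

144


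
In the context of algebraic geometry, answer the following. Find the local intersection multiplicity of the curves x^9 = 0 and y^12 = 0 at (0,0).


The intersection multiplicity of V(x^a) and V(y^b) at the origin is:
I(O; V(x^9), V(y^12)) = dim_k(k[x,y]/(x^9, y^12))
A basis for k[x,y]/(x^9, y^12) is the set of monomials x^i * y^j
where 0 <= i < 9 and 0 <= j < 12.
The number of such monomials is 9 * 12 = 108

108


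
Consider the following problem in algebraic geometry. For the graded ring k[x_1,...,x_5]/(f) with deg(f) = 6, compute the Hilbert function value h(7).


For R = k[x_1,...,x_n]/(f) with f homogeneous of degree e:
The Hilbert series is (1 - t^e)/(1 - t)^n.
So h(d) = C(d+n-1, n-1) - C(d-e+n-1, n-1) for d >= e.
With n=5, e=6, d=7:
C(7+5-1, 5-1) = C(11, 4) = 330
C(7-6+5-1, 5-1) = C(5, 4) = 5
h(7) = 330 - 5 = 325

325


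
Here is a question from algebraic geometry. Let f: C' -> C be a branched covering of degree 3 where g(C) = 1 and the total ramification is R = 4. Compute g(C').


Riemann-Hurwitz formula: 2g' - 2 = d(2g - 2) + R
Given: d = 3, g = 1, R = 4
2g' - 2 = 3*(2*1 - 2) + 4
2g' - 2 = 3*0 + 4
2g' - 2 = 0 + 4 = 4
2g' = 6
g' = 3

3


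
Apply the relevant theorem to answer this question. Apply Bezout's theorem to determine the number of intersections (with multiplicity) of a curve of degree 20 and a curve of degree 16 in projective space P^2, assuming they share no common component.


Bezout's theorem states the intersection count equals the product of degrees.
Intersection count = 20 * 16 = 320

320


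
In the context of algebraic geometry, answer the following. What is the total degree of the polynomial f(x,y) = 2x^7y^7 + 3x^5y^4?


Examine each term for its total degree (sum of exponents).
  Term '2x^7y^7' has total degree 7+7 = 14.
  Term '3x^5y^4' has total degree 5+4 = 9.
The maximum total degree among all terms is 14.

14


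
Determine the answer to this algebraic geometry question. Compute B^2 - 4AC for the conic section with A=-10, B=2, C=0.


The discriminant of a conic Ax^2 + Bxy + Cy^2 + ... = 0 is B^2 - 4AC.
B^2 = 2^2 = 4
4AC = 4*(-10)*0 = 0
Discriminant = 4 + 0 = 4

4


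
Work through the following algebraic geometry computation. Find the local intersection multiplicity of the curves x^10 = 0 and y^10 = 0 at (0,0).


The intersection multiplicity of V(x^a) and V(y^b) at the origin is:
I(O; V(x^10), V(y^10)) = dim_k(k[x,y]/(x^10, y^10))
A basis for k[x,y]/(x^10, y^10) is the set of monomials x^i * y^j
where 0 <= i < 10 and 0 <= j < 10.
The number of such monomials is 10 * 10 = 100

100


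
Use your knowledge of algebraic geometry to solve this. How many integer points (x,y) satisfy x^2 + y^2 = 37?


Systematically check integer values of x where x^2 <= 37.
For each valid x, check if 37 - x^2 is a perfect square.
x=1: 37 - 1 = 36, sqrt = 6 (valid)
x=6: 37 - 36 = 1, sqrt = 1 (valid)
Total integer solutions found: 8

8


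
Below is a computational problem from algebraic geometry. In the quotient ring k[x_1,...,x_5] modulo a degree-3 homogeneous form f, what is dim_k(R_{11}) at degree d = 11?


For R = k[x_1,...,x_n]/(f) with f homogeneous of degree e:
The Hilbert series is (1 - t^e)/(1 - t)^n.
So h(d) = C(d+n-1, n-1) - C(d-e+n-1, n-1) for d >= e.
With n=5, e=3, d=11:
C(11+5-1, 5-1) = C(15, 4) = 1365
C(11-3+5-1, 5-1) = C(12, 4) = 495
h(11) = 1365 - 495 = 870

870


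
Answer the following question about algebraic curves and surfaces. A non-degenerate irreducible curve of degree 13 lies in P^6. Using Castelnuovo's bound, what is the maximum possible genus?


Castelnuovo's bound: write d - 1 = m(r-1) + epsilon with 0 <= epsilon < r-1.
d - 1 = 13 - 1 = 12
r - 1 = 6 - 1 = 5
12 = 2*5 + 2, so m = 2, epsilon = 2
pi(d, r) = m(m-1)(r-1)/2 + m*epsilon
= 2*1*5/2 + 2*2
= 10/2 + 4
= 5 + 4 = 9

9


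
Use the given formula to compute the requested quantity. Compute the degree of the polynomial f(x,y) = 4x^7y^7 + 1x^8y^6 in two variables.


Examine each term for its total degree (sum of exponents).
  Term '4x^7y^7' has total degree 7+7 = 14.
  Term '1x^8y^6' has total degree 8+6 = 14.
The maximum total degree among all terms is 14.

14


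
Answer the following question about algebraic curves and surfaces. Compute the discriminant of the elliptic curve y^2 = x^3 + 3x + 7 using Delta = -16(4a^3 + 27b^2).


Compute each component:
4a^3 = 4*3^3 = 4*27 = 108
27b^2 = 27*7^2 = 27*49 = 1323
4a^3 + 27b^2 = 108 + 1323 = 1431
Delta = -16*1431 = -22896

-22896


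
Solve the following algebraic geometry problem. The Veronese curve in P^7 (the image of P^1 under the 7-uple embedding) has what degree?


The rational normal curve in P^7 is the image of P^1 under the 7-uple Veronese.
A general hyperplane in P^7 pulls back to a degree-7 form on P^1, which has 7 zeros,
so the curve meets a general hyperplane in 7 points. Degree = 7.

7


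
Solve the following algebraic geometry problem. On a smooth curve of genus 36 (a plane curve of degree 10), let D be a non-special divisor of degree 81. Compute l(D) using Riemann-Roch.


First, compute the genus of a smooth plane curve of degree 10:
g = (d-1)(d-2)/2 = (10-1)(10-2)/2 = 36
For a non-special divisor D (i.e., h^1(D) = 0), Riemann-Roch gives:
l(D) = deg(D) - g + 1
Since deg(D) = 81 >= 2g - 1 = 71, D is non-special.
l(D) = 81 - 36 + 1 = 46

46


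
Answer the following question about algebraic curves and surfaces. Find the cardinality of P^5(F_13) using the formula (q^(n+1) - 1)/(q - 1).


P^5(F_13) has (q^(n+1) - 1)/(q - 1) points.
= 13^5 + 13^4 + 13^3 + 13^2 + 13^1 + 13^0
= 371293 + 28561 + 2197 + 169 + 13 + 1
= 402234

402234


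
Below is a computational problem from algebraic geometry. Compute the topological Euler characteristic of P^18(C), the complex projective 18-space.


The complex projective space P^18 has one cell in each even real dimension 0, 2, ..., 36.
The cohomology groups are H^{2k}(P^18) = Z for k = 0,...,18, and 0 otherwise.
Euler characteristic = sum of Betti numbers = 1 per even-dimensional cohomology group.
chi(P^18) = 18 + 1 = 19

19


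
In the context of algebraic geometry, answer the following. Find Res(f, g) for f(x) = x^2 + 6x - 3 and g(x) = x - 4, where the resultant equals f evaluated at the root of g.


For Res(f, x - c), we evaluate f at x = c.
f(4) = 4^2 + 6*4 - 3
= 16 + 24 - 3
= 40 - 3 = 37
Res(f, g) = 37

37


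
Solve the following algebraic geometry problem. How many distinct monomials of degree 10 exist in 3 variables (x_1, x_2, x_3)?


The number of degree-10 monomials in 3 variables is C(d+n-1, n-1).
= C(10+3-1, 3-1) = C(12, 2)
= 66

66


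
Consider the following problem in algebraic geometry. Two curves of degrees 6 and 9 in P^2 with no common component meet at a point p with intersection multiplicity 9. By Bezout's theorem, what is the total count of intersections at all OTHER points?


By Bezout's theorem, the total intersection number is d1 * d2.
Total = 6 * 9 = 54
Intersection multiplicity at p = 9
Remaining intersections = 54 - 9 = 45

45


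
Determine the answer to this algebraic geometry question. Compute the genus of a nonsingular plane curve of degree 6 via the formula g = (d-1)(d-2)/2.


Using the genus formula for smooth plane curves:
g = (d-1)(d-2)/2
g = (6-1)(6-2)/2
g = 5*4/2
g = 20/2 = 10

10


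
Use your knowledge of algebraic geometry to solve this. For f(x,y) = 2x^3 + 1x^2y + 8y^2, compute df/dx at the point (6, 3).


df/dx = 3*2*x^2 + 2*1*x^1*y
At (6,3): 3*2*6^2 + 2*1*6^1*3
= 216 + 36
= 252

252


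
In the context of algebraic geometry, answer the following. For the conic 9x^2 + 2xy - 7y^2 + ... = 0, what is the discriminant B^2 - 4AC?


The discriminant of a conic Ax^2 + Bxy + Cy^2 + ... = 0 is B^2 - 4AC.
B^2 = 2^2 = 4
4AC = 4*9*(-7) = -252
Discriminant = 4 + 252 = 256

256


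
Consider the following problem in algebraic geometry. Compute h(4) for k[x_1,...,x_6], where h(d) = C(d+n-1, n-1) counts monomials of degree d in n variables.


The Hilbert function for the polynomial ring in 6 variables is:
h(d) = C(d+n-1, n-1)
h(4) = C(4+6-1, 6-1) = C(9, 5)
= 9! / (5! * 4!)
= 126

126


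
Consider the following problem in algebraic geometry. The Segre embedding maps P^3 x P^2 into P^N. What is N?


The Segre embedding maps P^m x P^n into P^N via
all products of coordinates from each factor.
N = (m+1)(n+1) - 1
N = (3+1)(2+1) - 1
N = 4*3 - 1
N = 12 - 1 = 11

11


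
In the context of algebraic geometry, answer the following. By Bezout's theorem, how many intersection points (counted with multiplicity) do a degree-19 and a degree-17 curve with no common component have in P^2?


Bezout's theorem states the intersection count equals the product of degrees.
Intersection count = 19 * 17 = 323

323


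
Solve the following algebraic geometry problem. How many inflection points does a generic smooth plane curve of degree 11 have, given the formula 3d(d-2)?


For a general smooth plane curve C of degree d, the inflection points are
the intersection of C with its Hessian curve, which has degree 3(d-2).
By Bezout, the total intersection number is d * 3(d-2) = 11 * 27 = 297.
For a general curve every flex is ordinary, so each contributes
multiplicity 1 to C·Hess(C), and the number of distinct inflection
points is 3d(d-2).
Inflection points = 3*11*(11-2) = 3*11*9 = 297

297


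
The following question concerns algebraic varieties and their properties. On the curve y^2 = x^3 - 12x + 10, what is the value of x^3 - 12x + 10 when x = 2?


Compute x^3 - 12x + 10 at x = 2:
x^3 = 2^3 = 8
(-12)*x = (-12)*2 = -24
Sum: 8 - 24 + 10 = -6

-6


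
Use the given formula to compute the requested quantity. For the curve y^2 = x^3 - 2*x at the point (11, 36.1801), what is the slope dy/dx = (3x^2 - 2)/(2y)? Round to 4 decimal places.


Using implicit differentiation of y^2 = x^3 - 2*x:
2y * dy/dx = 3x^2 - 2
dy/dx = (3x^2 - 2)/(2y)
Numerator: 3*11^2 - 2 = 361
Denominator: 2*36.1801 = 72.3602
dy/dx = 361/72.3602 = 4.9889

4.9889


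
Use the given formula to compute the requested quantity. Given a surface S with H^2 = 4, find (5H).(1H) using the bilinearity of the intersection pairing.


Using bilinearity of the intersection pairing on a surface S:
(aH).(bH) = ab * (H.H)
We have H^2 = 4.
D.E = (5H).(1H) = 5*1*4
= 5*4
= 20

20


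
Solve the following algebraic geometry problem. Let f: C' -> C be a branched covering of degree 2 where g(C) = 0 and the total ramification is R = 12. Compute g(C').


Riemann-Hurwitz formula: 2g' - 2 = d(2g - 2) + R
Given: d = 2, g = 0, R = 12
2g' - 2 = 2*(2*0 - 2) + 12
2g' - 2 = 2*(-2) + 12
2g' - 2 = -4 + 12 = 8
2g' = 10
g' = 5

5


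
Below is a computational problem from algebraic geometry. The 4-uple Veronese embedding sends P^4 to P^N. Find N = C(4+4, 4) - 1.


The Veronese embedding v_d: P^n -> P^N maps each point to all
degree-d monomials in n+1 homogeneous coordinates.
N = C(n+d, d) - 1
N = C(4+4, 4) - 1
N = C(8, 4) - 1
C(8, 4) = 70
N = 70 - 1 = 69

69


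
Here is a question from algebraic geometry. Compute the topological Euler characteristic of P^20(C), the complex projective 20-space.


The complex projective space P^20 has one cell in each even real dimension 0, 2, ..., 40.
The cohomology groups are H^{2k}(P^20) = Z for k = 0,...,20, and 0 otherwise.
Euler characteristic = sum of Betti numbers = 1 per even-dimensional cohomology group.
chi(P^20) = 20 + 1 = 21

21


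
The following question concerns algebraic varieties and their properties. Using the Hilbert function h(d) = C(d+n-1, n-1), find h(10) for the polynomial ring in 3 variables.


The Hilbert function for the polynomial ring in 3 variables is:
h(d) = C(d+n-1, n-1)
h(10) = C(10+3-1, 3-1) = C(12, 2)
= 12! / (2! * 10!)
= 66

66


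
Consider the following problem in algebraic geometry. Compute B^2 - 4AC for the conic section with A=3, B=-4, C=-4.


The discriminant of a conic Ax^2 + Bxy + Cy^2 + ... = 0 is B^2 - 4AC.
B^2 = (-4)^2 = 16
4AC = 4*3*(-4) = -48
Discriminant = 16 + 48 = 64

64


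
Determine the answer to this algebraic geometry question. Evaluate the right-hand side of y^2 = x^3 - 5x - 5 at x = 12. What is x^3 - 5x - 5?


Compute x^3 - 5x - 5 at x = 12:
x^3 = 12^3 = 1728
(-5)*x = (-5)*12 = -60
Sum: 1728 - 60 - 5 = 1663

1663


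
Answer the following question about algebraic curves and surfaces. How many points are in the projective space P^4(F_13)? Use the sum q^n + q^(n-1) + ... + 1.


P^4(F_13) has (q^(n+1) - 1)/(q - 1) points.
= 13^4 + 13^3 + 13^2 + 13^1 + 13^0
= 28561 + 2197 + 169 + 13 + 1
= 30941

30941


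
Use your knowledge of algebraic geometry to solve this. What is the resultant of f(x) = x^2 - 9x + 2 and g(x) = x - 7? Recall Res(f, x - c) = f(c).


For Res(f, x - c), we evaluate f at x = c.
f(7) = 7^2 - 9*7 + 2
= 49 - 63 + 2
= -14 + 2 = -12
Res(f, g) = -12

-12


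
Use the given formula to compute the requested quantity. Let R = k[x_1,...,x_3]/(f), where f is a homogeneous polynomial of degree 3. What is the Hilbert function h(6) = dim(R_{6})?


For R = k[x_1,...,x_n]/(f) with f homogeneous of degree e:
The Hilbert series is (1 - t^e)/(1 - t)^n.
So h(d) = C(d+n-1, n-1) - C(d-e+n-1, n-1) for d >= e.
With n=3, e=3, d=6:
C(6+3-1, 3-1) = C(8, 2) = 28
C(6-3+3-1, 3-1) = C(5, 2) = 10
h(6) = 28 - 10 = 18

18


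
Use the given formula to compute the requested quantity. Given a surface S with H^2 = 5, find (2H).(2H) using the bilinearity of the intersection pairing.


Using bilinearity of the intersection pairing on a surface S:
(aH).(bH) = ab * (H.H)
We have H^2 = 5.
D.E = (2H).(2H) = 2*2*5
= 4*5
= 20

20


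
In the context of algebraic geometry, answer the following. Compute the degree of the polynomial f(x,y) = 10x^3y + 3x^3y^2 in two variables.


Examine each term for its total degree (sum of exponents).
  Term '10x^3y' has total degree 3+1 = 4.
  Term '3x^3y^2' has total degree 3+2 = 5.
The maximum total degree among all terms is 5.

5


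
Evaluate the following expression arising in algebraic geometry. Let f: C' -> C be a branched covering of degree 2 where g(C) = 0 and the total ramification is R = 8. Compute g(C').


Riemann-Hurwitz formula: 2g' - 2 = d(2g - 2) + R
Given: d = 2, g = 0, R = 8
2g' - 2 = 2*(2*0 - 2) + 8
2g' - 2 = 2*(-2) + 8
2g' - 2 = -4 + 8 = 4
2g' = 6
g' = 3

3


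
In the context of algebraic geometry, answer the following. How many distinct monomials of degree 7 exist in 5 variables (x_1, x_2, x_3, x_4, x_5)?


The number of degree-7 monomials in 5 variables is C(d+n-1, n-1).
= C(7+5-1, 5-1) = C(11, 4)
= 330

330


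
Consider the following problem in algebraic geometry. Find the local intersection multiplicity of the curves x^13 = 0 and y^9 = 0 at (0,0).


The intersection multiplicity of V(x^a) and V(y^b) at the origin is:
I(O; V(x^13), V(y^9)) = dim_k(k[x,y]/(x^13, y^9))
A basis for k[x,y]/(x^13, y^9) is the set of monomials x^i * y^j
where 0 <= i < 13 and 0 <= j < 9.
The number of such monomials is 13 * 9 = 117

117


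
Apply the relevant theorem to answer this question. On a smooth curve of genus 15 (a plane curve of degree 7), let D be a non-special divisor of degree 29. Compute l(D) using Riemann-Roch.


First, compute the genus of a smooth plane curve of degree 7:
g = (d-1)(d-2)/2 = (7-1)(7-2)/2 = 15
For a non-special divisor D (i.e., h^1(D) = 0), Riemann-Roch gives:
l(D) = deg(D) - g + 1
Since deg(D) = 29 >= 2g - 1 = 29, D is non-special.
l(D) = 29 - 15 + 1 = 15

15


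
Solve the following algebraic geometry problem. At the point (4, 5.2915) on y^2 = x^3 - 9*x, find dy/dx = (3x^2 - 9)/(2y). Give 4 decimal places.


Using implicit differentiation of y^2 = x^3 - 9*x:
2y * dy/dx = 3x^2 - 9
dy/dx = (3x^2 - 9)/(2y)
Numerator: 3*4^2 - 9 = 39
Denominator: 2*5.2915 = 10.583
dy/dx = 39/10.583 = 3.6852

3.6852


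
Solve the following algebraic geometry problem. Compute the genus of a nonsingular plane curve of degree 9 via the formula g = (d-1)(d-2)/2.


Using the genus formula for smooth plane curves:
g = (d-1)(d-2)/2
g = (9-1)(9-2)/2
g = 8*7/2
g = 56/2 = 28

28


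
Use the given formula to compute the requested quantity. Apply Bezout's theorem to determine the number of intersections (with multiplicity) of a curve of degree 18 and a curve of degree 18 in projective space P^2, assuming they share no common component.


Bezout's theorem states the intersection count equals the product of degrees.
Intersection count = 18 * 18 = 324

324


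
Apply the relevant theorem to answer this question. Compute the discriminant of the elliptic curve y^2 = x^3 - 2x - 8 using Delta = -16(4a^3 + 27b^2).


Compute each component:
4a^3 = 4*(-2)^3 = 4*(-8) = -32
27b^2 = 27*(-8)^2 = 27*64 = 1728
4a^3 + 27b^2 = -32 + 1728 = 1696
Delta = -16*1696 = -27136

-27136


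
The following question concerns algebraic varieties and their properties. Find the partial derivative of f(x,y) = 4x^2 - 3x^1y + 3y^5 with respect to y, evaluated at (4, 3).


df/dy = (-3)*x^1 + 5*3*y^4
At (4,3): (-3)*4^1 + 5*3*3^4
= -12 + 1215
= 1203

1203


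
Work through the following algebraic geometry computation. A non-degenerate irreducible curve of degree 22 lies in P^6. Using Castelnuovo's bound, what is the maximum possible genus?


Castelnuovo's bound: write d - 1 = m(r-1) + epsilon with 0 <= epsilon < r-1.
d - 1 = 22 - 1 = 21
r - 1 = 6 - 1 = 5
21 = 4*5 + 1, so m = 4, epsilon = 1
pi(d, r) = m(m-1)(r-1)/2 + m*epsilon
= 4*3*5/2 + 4*1
= 60/2 + 4
= 30 + 4 = 34

34


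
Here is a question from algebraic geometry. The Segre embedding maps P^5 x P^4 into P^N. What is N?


The Segre embedding maps P^m x P^n into P^N via
all products of coordinates from each factor.
N = (m+1)(n+1) - 1
N = (5+1)(4+1) - 1
N = 6*5 - 1
N = 30 - 1 = 29

29


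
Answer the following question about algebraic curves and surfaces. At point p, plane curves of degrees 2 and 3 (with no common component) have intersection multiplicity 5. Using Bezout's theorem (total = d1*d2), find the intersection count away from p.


By Bezout's theorem, the total intersection number is d1 * d2.
Total = 2 * 3 = 6
Intersection multiplicity at p = 5
Remaining intersections = 6 - 5 = 1

1


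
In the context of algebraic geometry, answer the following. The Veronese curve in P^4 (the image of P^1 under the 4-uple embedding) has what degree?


The rational normal curve in P^4 is the image of P^1 under the 4-uple Veronese.
A general hyperplane in P^4 pulls back to a degree-4 form on P^1, which has 4 zeros,
so the curve meets a general hyperplane in 4 points. Degree = 4.

4


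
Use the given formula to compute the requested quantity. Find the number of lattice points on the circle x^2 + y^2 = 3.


Systematically check integer values of x where x^2 <= 3.
For each valid x, check if 3 - x^2 is a perfect square.
Total integer solutions found: 0

0


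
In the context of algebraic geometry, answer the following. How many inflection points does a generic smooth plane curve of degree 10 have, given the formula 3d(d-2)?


For a general smooth plane curve C of degree d, the inflection points are
the intersection of C with its Hessian curve, which has degree 3(d-2).
By Bezout, the total intersection number is d * 3(d-2) = 10 * 24 = 240.
For a general curve every flex is ordinary, so each contributes
multiplicity 1 to C·Hess(C), and the number of distinct inflection
points is 3d(d-2).
Inflection points = 3*10*(10-2) = 3*10*8 = 240

240


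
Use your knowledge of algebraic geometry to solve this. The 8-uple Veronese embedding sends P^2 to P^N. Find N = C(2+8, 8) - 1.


The Veronese embedding v_d: P^n -> P^N maps each point to all
degree-d monomials in n+1 homogeneous coordinates.
N = C(n+d, d) - 1
N = C(2+8, 8) - 1
N = C(10, 8) - 1
C(10, 8) = 45
N = 45 - 1 = 44

44


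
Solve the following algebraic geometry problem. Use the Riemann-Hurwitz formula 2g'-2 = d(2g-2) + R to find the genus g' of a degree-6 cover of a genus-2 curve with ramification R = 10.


Riemann-Hurwitz formula: 2g' - 2 = d(2g - 2) + R
Given: d = 6, g = 2, R = 10
2g' - 2 = 6*(2*2 - 2) + 10
2g' - 2 = 6*2 + 10
2g' - 2 = 12 + 10 = 22
2g' = 24
g' = 12

12


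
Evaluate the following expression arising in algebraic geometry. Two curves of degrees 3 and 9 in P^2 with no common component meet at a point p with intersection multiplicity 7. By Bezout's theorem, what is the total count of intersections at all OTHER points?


By Bezout's theorem, the total intersection number is d1 * d2.
Total = 3 * 9 = 27
Intersection multiplicity at p = 7
Remaining intersections = 27 - 7 = 20

20


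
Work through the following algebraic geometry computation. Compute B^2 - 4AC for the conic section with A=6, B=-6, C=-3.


The discriminant of a conic Ax^2 + Bxy + Cy^2 + ... = 0 is B^2 - 4AC.
B^2 = (-6)^2 = 36
4AC = 4*6*(-3) = -72
Discriminant = 36 + 72 = 108

108


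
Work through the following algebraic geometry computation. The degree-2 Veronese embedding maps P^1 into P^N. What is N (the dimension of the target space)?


The Veronese embedding v_d: P^n -> P^N maps each point to all
degree-d monomials in n+1 homogeneous coordinates.
N = C(n+d, d) - 1
N = C(1+2, 2) - 1
N = C(3, 2) - 1
C(3, 2) = 3
N = 3 - 1 = 2

2


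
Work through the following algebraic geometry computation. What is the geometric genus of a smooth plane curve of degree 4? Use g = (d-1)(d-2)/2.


Using the genus formula for smooth plane curves:
g = (d-1)(d-2)/2
g = (4-1)(4-2)/2
g = 3*2/2
g = 6/2 = 3

3


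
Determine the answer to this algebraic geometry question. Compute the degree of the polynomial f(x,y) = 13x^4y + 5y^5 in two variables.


Examine each term for its total degree (sum of exponents).
  Term '13x^4y' has total degree 4+1 = 5.
  Term '5y^5' has total degree 0+5 = 5.
The maximum total degree among all terms is 5.

5


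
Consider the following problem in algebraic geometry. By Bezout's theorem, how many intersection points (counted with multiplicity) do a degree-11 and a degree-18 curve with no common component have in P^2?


Bezout's theorem states the intersection count equals the product of degrees.
Intersection count = 11 * 18 = 198

198


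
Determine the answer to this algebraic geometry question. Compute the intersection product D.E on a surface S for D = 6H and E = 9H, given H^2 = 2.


Using bilinearity of the intersection pairing on a surface S:
(aH).(bH) = ab * (H.H)
We have H^2 = 2.
D.E = (6H).(9H) = 6*9*2
= 54*2
= 108

108


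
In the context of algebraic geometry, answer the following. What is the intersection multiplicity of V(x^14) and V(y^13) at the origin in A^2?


The intersection multiplicity of V(x^a) and V(y^b) at the origin is:
I(O; V(x^14), V(y^13)) = dim_k(k[x,y]/(x^14, y^13))
A basis for k[x,y]/(x^14, y^13) is the set of monomials x^i * y^j
where 0 <= i < 14 and 0 <= j < 13.
The number of such monomials is 14 * 13 = 182

182


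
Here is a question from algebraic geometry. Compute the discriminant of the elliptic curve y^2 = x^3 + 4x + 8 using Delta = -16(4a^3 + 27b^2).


Compute each component:
4a^3 = 4*4^3 = 4*64 = 256
27b^2 = 27*8^2 = 27*64 = 1728
4a^3 + 27b^2 = 256 + 1728 = 1984
Delta = -16*1984 = -31744

-31744


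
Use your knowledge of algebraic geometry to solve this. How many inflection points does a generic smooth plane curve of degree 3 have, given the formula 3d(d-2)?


For a general smooth plane curve C of degree d, the inflection points are
the intersection of C with its Hessian curve, which has degree 3(d-2).
By Bezout, the total intersection number is d * 3(d-2) = 3 * 3 = 9.
For a general curve every flex is ordinary, so each contributes
multiplicity 1 to C·Hess(C), and the number of distinct inflection
points is 3d(d-2).
Inflection points = 3*3*(3-2) = 3*3*1 = 9

9


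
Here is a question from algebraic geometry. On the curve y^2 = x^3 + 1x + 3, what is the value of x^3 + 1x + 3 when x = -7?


Compute x^3 + 1x + 3 at x = -7:
x^3 = (-7)^3 = -343
1*x = 1*(-7) = -7
Sum: -343 - 7 + 3 = -347

-347


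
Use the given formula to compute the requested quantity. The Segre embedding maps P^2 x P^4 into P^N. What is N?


The Segre embedding maps P^m x P^n into P^N via
all products of coordinates from each factor.
N = (m+1)(n+1) - 1
N = (2+1)(4+1) - 1
N = 3*5 - 1
N = 15 - 1 = 14

14


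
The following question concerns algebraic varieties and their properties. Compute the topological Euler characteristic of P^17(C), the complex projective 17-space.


The complex projective space P^17 has one cell in each even real dimension 0, 2, ..., 34.
The cohomology groups are H^{2k}(P^17) = Z for k = 0,...,17, and 0 otherwise.
Euler characteristic = sum of Betti numbers = 1 per even-dimensional cohomology group.
chi(P^17) = 17 + 1 = 18

18


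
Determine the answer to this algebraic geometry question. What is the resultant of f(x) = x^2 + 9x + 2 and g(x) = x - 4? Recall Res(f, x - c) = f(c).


For Res(f, x - c), we evaluate f at x = c.
f(4) = 4^2 + 9*4 + 2
= 16 + 36 + 2
= 52 + 2 = 54
Res(f, g) = 54

54


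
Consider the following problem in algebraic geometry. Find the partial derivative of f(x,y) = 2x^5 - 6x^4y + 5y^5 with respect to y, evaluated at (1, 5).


df/dy = (-6)*x^4 + 5*5*y^4
At (1,5): (-6)*1^4 + 5*5*5^4
= -6 + 15625
= 15619

15619


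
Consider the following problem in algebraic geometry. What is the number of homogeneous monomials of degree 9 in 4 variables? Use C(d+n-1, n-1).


The number of degree-9 monomials in 4 variables is C(d+n-1, n-1).
= C(9+4-1, 4-1) = C(12, 3)
= 220

220


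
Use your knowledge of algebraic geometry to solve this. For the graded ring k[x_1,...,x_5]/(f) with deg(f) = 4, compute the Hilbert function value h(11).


For R = k[x_1,...,x_n]/(f) with f homogeneous of degree e:
The Hilbert series is (1 - t^e)/(1 - t)^n.
So h(d) = C(d+n-1, n-1) - C(d-e+n-1, n-1) for d >= e.
With n=5, e=4, d=11:
C(11+5-1, 5-1) = C(15, 4) = 1365
C(11-4+5-1, 5-1) = C(11, 4) = 330
h(11) = 1365 - 330 = 1035

1035


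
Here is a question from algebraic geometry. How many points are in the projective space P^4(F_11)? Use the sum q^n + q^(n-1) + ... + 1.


P^4(F_11) has (q^(n+1) - 1)/(q - 1) points.
= 11^4 + 11^3 + 11^2 + 11^1 + 11^0
= 14641 + 1331 + 121 + 11 + 1
= 16105

16105


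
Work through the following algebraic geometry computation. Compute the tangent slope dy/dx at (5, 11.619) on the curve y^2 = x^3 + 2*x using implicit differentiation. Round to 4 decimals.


Using implicit differentiation of y^2 = x^3 + 2*x:
2y * dy/dx = 3x^2 + 2
dy/dx = (3x^2 + 2)/(2y)
Numerator: 3*5^2 + 2 = 77
Denominator: 2*11.619 = 23.238
dy/dx = 77/23.238 = 3.3135

3.3135


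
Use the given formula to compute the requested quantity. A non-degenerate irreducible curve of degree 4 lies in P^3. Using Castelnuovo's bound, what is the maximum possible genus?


Castelnuovo's bound: write d - 1 = m(r-1) + epsilon with 0 <= epsilon < r-1.
d - 1 = 4 - 1 = 3
r - 1 = 3 - 1 = 2
3 = 1*2 + 1, so m = 1, epsilon = 1
pi(d, r) = m(m-1)(r-1)/2 + m*epsilon
= 1*0*2/2 + 1*1
= 0/2 + 1
= 0 + 1 = 1

1


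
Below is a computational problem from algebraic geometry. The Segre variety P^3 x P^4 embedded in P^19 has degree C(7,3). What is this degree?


The degree of the Segre variety P^3 x P^4 is C(m+n, m).
= C(7, 3)
= 35

35


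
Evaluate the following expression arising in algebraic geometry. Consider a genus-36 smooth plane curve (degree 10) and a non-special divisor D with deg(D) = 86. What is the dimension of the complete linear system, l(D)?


First, compute the genus of a smooth plane curve of degree 10:
g = (d-1)(d-2)/2 = (10-1)(10-2)/2 = 36
For a non-special divisor D (i.e., h^1(D) = 0), Riemann-Roch gives:
l(D) = deg(D) - g + 1
Since deg(D) = 86 >= 2g - 1 = 71, D is non-special.
l(D) = 86 - 36 + 1 = 51

51


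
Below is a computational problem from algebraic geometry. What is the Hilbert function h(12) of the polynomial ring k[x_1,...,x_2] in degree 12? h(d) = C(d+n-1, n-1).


The Hilbert function for the polynomial ring in 2 variables is:
h(d) = C(d+n-1, n-1)
h(12) = C(12+2-1, 2-1) = C(13, 1)
= 13! / (1! * 12!)
= 13

13


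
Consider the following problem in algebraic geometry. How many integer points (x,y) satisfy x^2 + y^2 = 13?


Systematically check integer values of x where x^2 <= 13.
For each valid x, check if 13 - x^2 is a perfect square.
x=2: 13 - 4 = 9, sqrt = 3 (valid)
x=3: 13 - 9 = 4, sqrt = 2 (valid)
Total integer solutions found: 8

8


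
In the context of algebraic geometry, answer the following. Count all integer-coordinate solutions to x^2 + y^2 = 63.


Systematically check integer values of x where x^2 <= 63.
For each valid x, check if 63 - x^2 is a perfect square.
Total integer solutions found: 0

0


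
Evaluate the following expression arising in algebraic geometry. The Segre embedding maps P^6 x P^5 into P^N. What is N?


The Segre embedding maps P^m x P^n into P^N via
all products of coordinates from each factor.
N = (m+1)(n+1) - 1
N = (6+1)(5+1) - 1
N = 7*6 - 1
N = 42 - 1 = 41

41


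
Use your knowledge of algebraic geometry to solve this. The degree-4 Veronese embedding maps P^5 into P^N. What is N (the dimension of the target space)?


The Veronese embedding v_d: P^n -> P^N maps each point to all
degree-d monomials in n+1 homogeneous coordinates.
N = C(n+d, d) - 1
N = C(5+4, 4) - 1
N = C(9, 4) - 1
C(9, 4) = 126
N = 126 - 1 = 125

125


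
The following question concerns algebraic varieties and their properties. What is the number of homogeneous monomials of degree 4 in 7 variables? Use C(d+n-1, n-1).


The number of degree-4 monomials in 7 variables is C(d+n-1, n-1).
= C(4+7-1, 7-1) = C(10, 6)
= 210

210


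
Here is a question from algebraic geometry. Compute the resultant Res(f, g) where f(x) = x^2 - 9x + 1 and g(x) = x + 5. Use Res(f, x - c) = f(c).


For Res(f, x - c), we evaluate f at x = c.
f(-5) = (-5)^2 - 9*(-5) + 1
= 25 + 45 + 1
= 70 + 1 = 71
Res(f, g) = 71

71


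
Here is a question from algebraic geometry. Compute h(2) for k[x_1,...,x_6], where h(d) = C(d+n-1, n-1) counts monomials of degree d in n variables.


The Hilbert function for the polynomial ring in 6 variables is:
h(d) = C(d+n-1, n-1)
h(2) = C(2+6-1, 6-1) = C(7, 5)
= 7! / (5! * 2!)
= 21

21


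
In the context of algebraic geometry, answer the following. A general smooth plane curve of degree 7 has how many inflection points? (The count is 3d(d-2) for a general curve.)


For a general smooth plane curve C of degree d, the inflection points are
the intersection of C with its Hessian curve, which has degree 3(d-2).
By Bezout, the total intersection number is d * 3(d-2) = 7 * 15 = 105.
For a general curve every flex is ordinary, so each contributes
multiplicity 1 to C·Hess(C), and the number of distinct inflection
points is 3d(d-2).
Inflection points = 3*7*(7-2) = 3*7*5 = 105

105
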